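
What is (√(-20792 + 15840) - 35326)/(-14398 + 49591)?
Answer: -35326/35193 + 2*I*√1238/35193 ≈ -1.0038 + 0.0019996*I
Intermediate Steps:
(√(-20792 + 15840) - 35326)/(-14398 + 49591) = (√(-4952) - 35326)/35193 = (2*I*√1238 - 35326)*(1/35193) = (-35326 + 2*I*√1238)*(1/35193) = -35326/35193 + 2*I*√1238/35193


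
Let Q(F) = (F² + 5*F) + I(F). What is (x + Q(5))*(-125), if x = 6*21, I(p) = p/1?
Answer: -22625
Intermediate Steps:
I(p) = p (I(p) = p*1 = p)
Q(F) = F² + 6*F (Q(F) = (F² + 5*F) + F = F² + 6*F)
x = 126
(x + Q(5))*(-125) = (126 + 5*(6 + 5))*(-125) = (126 + 5*11)*(-125) = (126 + 55)*(-125) = 181*(-125) = -22625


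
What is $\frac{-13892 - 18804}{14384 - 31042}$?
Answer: $\frac{16348}{8329} \approx 1.9628$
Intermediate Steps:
$\frac{-13892 - 18804}{14384 - 31042} = \frac{-13892 - 18804}{-16658} = \left(-32696\right) \left(- \frac{1}{16658}\right) = \frac{16348}{8329}$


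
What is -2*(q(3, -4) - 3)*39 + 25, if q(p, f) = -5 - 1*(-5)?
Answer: 259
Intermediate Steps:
q(p, f) = 0 (q(p, f) = -5 + 5 = 0)
-2*(q(3, -4) - 3)*39 + 25 = -2*(0 - 3)*39 + 25 = -2*(-3)*39 + 25 = 6*39 + 25 = 234 + 25 = 259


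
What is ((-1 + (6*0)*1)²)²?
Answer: 1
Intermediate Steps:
((-1 + (6*0)*1)²)² = ((-1 + 0*1)²)² = ((-1 + 0)²)² = ((-1)²)² = 1² = 1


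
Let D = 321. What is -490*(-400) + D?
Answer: 196321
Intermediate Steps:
-490*(-400) + D = -490*(-400) + 321 = 196000 + 321 = 196321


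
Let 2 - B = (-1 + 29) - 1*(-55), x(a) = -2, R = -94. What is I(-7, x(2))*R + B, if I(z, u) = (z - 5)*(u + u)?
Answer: -4593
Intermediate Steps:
I(z, u) = 2*u*(-5 + z) (I(z, u) = (-5 + z)*(2*u) = 2*u*(-5 + z))
B = -81 (B = 2 - ((-1 + 29) - 1*(-55)) = 2 - (28 + 55) = 2 - 1*83 = 2 - 83 = -81)
I(-7, x(2))*R + B = (2*(-2)*(-5 - 7))*(-94) - 81 = (2*(-2)*(-12))*(-94) - 81 = 48*(-94) - 81 = -4512 - 81 = -4593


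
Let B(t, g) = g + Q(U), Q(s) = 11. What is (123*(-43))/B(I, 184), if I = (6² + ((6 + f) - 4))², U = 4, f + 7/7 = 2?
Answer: -1763/65 ≈ -27.123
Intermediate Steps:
f = 1 (f = -1 + 2 = 1)
I = 1521 (I = (6² + ((6 + 1) - 4))² = (36 + (7 - 4))² = (36 + 3)² = 39² = 1521)
B(t, g) = 11 + g (B(t, g) = g + 11 = 11 + g)
(123*(-43))/B(I, 184) = (123*(-43))/(11 + 184) = -5289/195 = -5289*1/195 = -1763/65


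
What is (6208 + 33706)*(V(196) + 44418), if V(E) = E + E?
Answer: 1788546340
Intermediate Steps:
V(E) = 2*E
(6208 + 33706)*(V(196) + 44418) = (6208 + 33706)*(2*196 + 44418) = 39914*(392 + 44418) = 39914*44810 = 1788546340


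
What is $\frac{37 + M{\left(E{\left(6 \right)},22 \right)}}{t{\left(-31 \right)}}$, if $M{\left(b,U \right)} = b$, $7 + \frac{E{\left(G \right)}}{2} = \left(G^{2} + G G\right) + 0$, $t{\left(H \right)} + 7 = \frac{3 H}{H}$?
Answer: $- \frac{167}{4} \approx -41.75$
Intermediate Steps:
$t{\left(H \right)} = -4$ ($t{\left(H \right)} = -7 + \frac{3 H}{H} = -7 + 3 = -4$)
$E{\left(G \right)} = -14 + 4 G^{2}$ ($E{\left(G \right)} = -14 + 2 \left(\left(G^{2} + G G\right) + 0\right) = -14 + 2 \left(\left(G^{2} + G^{2}\right) + 0\right) = -14 + 2 \left(2 G^{2} + 0\right) = -14 + 2 \cdot 2 G^{2} = -14 + 4 G^{2}$)
$\frac{37 + M{\left(E{\left(6 \right)},22 \right)}}{t{\left(-31 \right)}} = \frac{37 - \left(14 - 4 \cdot 6^{2}\right)}{-4} = \left(37 + \left(-14 + 4 \cdot 36\right)\right) \left(- \frac{1}{4}\right) = \left(37 + \left(-14 + 144\right)\right) \left(- \frac{1}{4}\right) = \left(37 + 130\right) \left(- \frac{1}{4}\right) = 167 \left(- \frac{1}{4}\right) = - \frac{167}{4}$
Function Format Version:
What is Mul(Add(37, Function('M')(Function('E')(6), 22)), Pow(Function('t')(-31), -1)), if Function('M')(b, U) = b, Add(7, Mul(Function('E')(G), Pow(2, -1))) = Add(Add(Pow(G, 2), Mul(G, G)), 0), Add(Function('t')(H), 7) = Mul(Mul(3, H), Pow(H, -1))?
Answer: Rational(-167, 4) ≈ -41.750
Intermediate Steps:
Function('t')(H) = -4 (Function('t')(H) = Add(-7, Mul(Mul(3, H), Pow(H, -1))) = Add(-7, 3) = -4)
Function('E')(G) = Add(-14, Mul(4, Pow(G, 2))) (Function('E')(G) = Add(-14, Mul(2, Add(Add(Pow(G, 2), Mul(G, G)), 0))) = Add(-14, Mul(2, Add(Add(Pow(G, 2), Pow(G, 2)), 0))) = Add(-14, Mul(2, Add(Mul(2, Pow(G, 2)), 0))) = Add(-14, Mul(2, Mul(2, Pow(G, 2)))) = Add(-14, Mul(4, Pow(G, 2))))
Mul(Add(37, Function('M')(Function('E')(6), 22)), Pow(Function('t')(-31), -1)) = Mul(Add(37, Add(-14, Mul(4, Pow(6, 2)))), Pow(-4, -1)) = Mul(Add(37, Add(-14, Mul(4, 36))), Rational(-1, 4)) = Mul(Add(37, Add(-14, 144)), Rational(-1, 4)) = Mul(Add(37, 130), Rational(-1, 4)) = Mul(167, Rational(-1, 4)) = Rational(-167, 4)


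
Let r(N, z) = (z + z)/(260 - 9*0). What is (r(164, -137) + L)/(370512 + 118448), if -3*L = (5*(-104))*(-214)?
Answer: -14466811/190694400 ≈ -0.075864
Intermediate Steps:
r(N, z) = z/130 (r(N, z) = (2*z)/(260 + 0) = (2*z)/260 = (2*z)*(1/260) = z/130)
L = -111280/3 (L = -5*(-104)*(-214)/3 = -(-520)*(-214)/3 = -1/3*111280 = -111280/3 ≈ -37093.)
(r(164, -137) + L)/(370512 + 118448) = ((1/130)*(-137) - 111280/3)/(370512 + 118448) = (-137/130 - 111280/3)/488960 = -14466811/390*1/488960 = -14466811/190694400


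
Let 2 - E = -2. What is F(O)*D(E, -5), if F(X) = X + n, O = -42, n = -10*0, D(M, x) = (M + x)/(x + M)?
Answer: -42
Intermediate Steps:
E = 4 (E = 2 - 1*(-2) = 2 + 2 = 4)
D(M, x) = 1 (D(M, x) = (M + x)/(M + x) = 1)
n = 0
F(X) = X (F(X) = X + 0 = X)
F(O)*D(E, -5) = -42*1 = -42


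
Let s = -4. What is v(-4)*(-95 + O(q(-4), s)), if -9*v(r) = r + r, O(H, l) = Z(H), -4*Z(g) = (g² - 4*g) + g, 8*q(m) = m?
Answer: -509/6 ≈ -84.833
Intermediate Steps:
q(m) = m/8
Z(g) = -g²/4 + 3*g/4 (Z(g) = -((g² - 4*g) + g)/4 = -(g² - 3*g)/4 = -g²/4 + 3*g/4)
O(H, l) = H*(3 - H)/4
v(r) = -2*r/9 (v(r) = -(r + r)/9 = -2*r/9)
v(-4)*(-95 + O(q(-4), s)) = (-2/9*(-4))*(-95 + ((⅛)*(-4))*(3 - (-4)/8)/4) = 8*(-95 + (¼)*(-½)*(3 - 1*(-½)))/9 = 8*(-95 + (¼)*(-½)*(3 + ½))/9 = 8*(-95 + (¼)*(-½)*(7/2))/9 = 8*(-95 - 7/16)/9 = (8/9)*(-1527/16) = -509/6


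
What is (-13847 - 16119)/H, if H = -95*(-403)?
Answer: -29966/38285 ≈ -0.78271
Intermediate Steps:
H = 38285
(-13847 - 16119)/H = (-13847 - 16119)/38285 = -29966*1/38285 = -29966/38285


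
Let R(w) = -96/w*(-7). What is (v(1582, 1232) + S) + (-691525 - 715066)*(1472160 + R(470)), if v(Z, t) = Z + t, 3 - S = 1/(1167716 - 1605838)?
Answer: -213199505301307567847/102958670 ≈ -2.0707e+12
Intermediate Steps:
S = 1314367/438122 (S = 3 - 1/(1167716 - 1605838) = 3 - 1/(-438122) = 3 - 1*(-1/438122) = 3 + 1/438122 = 1314367/438122 ≈ 3.0000)
R(w) = 672/w
(v(1582, 1232) + S) + (-691525 - 715066)*(1472160 + R(470)) = ((1582 + 1232) + 1314367/438122) + (-691525 - 715066)*(1472160 + 672/470) = (2814 + 1314367/438122) - 1406591*(1472160 + 672*(1/470)) = 1234189675/438122 - 1406591*(1472160 + 336/235) = 1234189675/438122 - 1406591*345957936/235 = 1234189675/438122 - 486621319156176/235 = -213199505301307567847/102958670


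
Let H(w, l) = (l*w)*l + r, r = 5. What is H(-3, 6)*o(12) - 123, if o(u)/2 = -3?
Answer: 495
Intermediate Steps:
o(u) = -6 (o(u) = 2*(-3) = -6)
H(w, l) = 5 + w*l² (H(w, l) = (l*w)*l + 5 = w*l² + 5 = 5 + w*l²)
H(-3, 6)*o(12) - 123 = (5 - 3*6²)*(-6) - 123 = (5 - 3*36)*(-6) - 123 = (5 - 108)*(-6) - 123 = -103*(-6) - 123 = 618 - 123 = 495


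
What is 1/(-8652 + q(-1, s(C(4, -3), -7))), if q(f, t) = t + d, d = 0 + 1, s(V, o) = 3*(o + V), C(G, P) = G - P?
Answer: -1/8651 ≈ -0.00011559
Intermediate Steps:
s(V, o) = 3*V + 3*o (s(V, o) = 3*(V + o) = 3*V + 3*o)
d = 1
q(f, t) = 1 + t (q(f, t) = t + 1 = 1 + t)
1/(-8652 + q(-1, s(C(4, -3), -7))) = 1/(-8652 + (1 + (3*(4 - 1*(-3)) + 3*(-7)))) = 1/(-8652 + (1 + (3*(4 + 3) - 21))) = 1/(-8652 + (1 + (3*7 - 21))) = 1/(-8652 + (1 + (21 - 21))) = 1/(-8652 + (1 + 0)) = 1/(-8652 + 1) = 1/(-8651) = -1/8651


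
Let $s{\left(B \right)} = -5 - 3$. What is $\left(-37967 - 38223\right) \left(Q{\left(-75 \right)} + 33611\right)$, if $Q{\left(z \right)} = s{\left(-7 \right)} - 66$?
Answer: $-2555184030$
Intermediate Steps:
$s{\left(B \right)} = -8$
$Q{\left(z \right)} = -74$ ($Q{\left(z \right)} = -8 - 66 = -74$)
$\left(-37967 - 38223\right) \left(Q{\left(-75 \right)} + 33611\right) = \left(-37967 - 38223\right) \left(-74 + 33611\right) = \left(-76190\right) 33537 = -2555184030$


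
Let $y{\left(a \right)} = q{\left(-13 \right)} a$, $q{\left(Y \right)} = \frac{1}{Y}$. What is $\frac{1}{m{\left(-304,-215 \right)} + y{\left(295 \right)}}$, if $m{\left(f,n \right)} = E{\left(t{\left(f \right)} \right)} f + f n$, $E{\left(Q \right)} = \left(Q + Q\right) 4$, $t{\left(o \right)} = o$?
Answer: $\frac{13}{10460649} \approx 1.2428 \cdot 10^{-6}$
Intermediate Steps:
$E{\left(Q \right)} = 8 Q$ ($E{\left(Q \right)} = 2 Q 4 = 8 Q$)
$m{\left(f,n \right)} = 8 f^{2} + f n$ ($m{\left(f,n \right)} = 8 f f + f n = 8 f^{2} + f n$)
$y{\left(a \right)} = - \frac{a}{13}$ ($y{\left(a \right)} = \frac{a}{-13} = - \frac{a}{13}$)
$\frac{1}{m{\left(-304,-215 \right)} + y{\left(295 \right)}} = \frac{1}{- 304 \left(-215 + 8 \left(-304\right)\right) - \frac{295}{13}} = \frac{1}{- 304 \left(-215 - 2432\right) - \frac{295}{13}} = \frac{1}{\left(-304\right) \left(-2647\right) - \frac{295}{13}} = \frac{1}{804688 - \frac{295}{13}} = \frac{1}{\frac{10460649}{13}} = \frac{13}{10460649}$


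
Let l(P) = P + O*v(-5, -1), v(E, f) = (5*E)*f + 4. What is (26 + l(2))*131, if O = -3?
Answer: -7729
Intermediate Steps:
v(E, f) = 4 + 5*E*f (v(E, f) = 5*E*f + 4 = 4 + 5*E*f)
l(P) = -87 + P (l(P) = P - 3*(4 + 5*(-5)*(-1)) = P - 3*(4 + 25) = P - 3*29 = P - 87 = -87 + P)
(26 + l(2))*131 = (26 + (-87 + 2))*131 = (26 - 85)*131 = -59*131 = -7729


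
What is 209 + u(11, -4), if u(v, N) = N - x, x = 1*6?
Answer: 199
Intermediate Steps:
x = 6
u(v, N) = -6 + N (u(v, N) = N - 1*6 = N - 6 = -6 + N)
209 + u(11, -4) = 209 + (-6 - 4) = 209 - 10 = 199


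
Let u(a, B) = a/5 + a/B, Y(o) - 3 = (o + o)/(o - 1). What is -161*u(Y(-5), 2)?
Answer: -7889/15 ≈ -525.93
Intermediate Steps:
Y(o) = 3 + 2*o/(-1 + o) (Y(o) = 3 + (o + o)/(o - 1) = 3 + (2*o)/(-1 + o) = 3 + 2*o/(-1 + o))
u(a, B) = a/5 + a/B (u(a, B) = a*(⅕) + a/B = a/5 + a/B)
-161*u(Y(-5), 2) = -161*(((-3 + 5*(-5))/(-1 - 5))/5 + ((-3 + 5*(-5))/(-1 - 5))/2) = -161*(((-3 - 25)/(-6))/5 + ((-3 - 25)/(-6))*(½)) = -161*((-⅙*(-28))/5 - ⅙*(-28)*(½)) = -161*((⅕)*(14/3) + (14/3)*(½)) = -161*(14/15 + 7/3) = -161*49/15 = -7889/15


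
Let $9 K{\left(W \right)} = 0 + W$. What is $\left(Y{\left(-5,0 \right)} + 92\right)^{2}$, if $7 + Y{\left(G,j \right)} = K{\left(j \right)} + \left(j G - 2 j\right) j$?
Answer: $7225$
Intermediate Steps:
$K{\left(W \right)} = \frac{W}{9}$ ($K{\left(W \right)} = \frac{0 + W}{9} = \frac{W}{9}$)
$Y{\left(G,j \right)} = -7 + \frac{j}{9} + j \left(- 2 j + G j\right)$ ($Y{\left(G,j \right)} = -7 + \left(\frac{j}{9} + \left(j G - 2 j\right) j\right) = -7 + \left(\frac{j}{9} + \left(G j - 2 j\right) j\right) = -7 + \left(\frac{j}{9} + \left(- 2 j + G j\right) j\right) = -7 + \left(\frac{j}{9} + j \left(- 2 j + G j\right)\right) = -7 + \frac{j}{9} + j \left(- 2 j + G j\right)$)
$\left(Y{\left(-5,0 \right)} + 92\right)^{2} = \left(\left(-7 - 2 \cdot 0^{2} + \frac{1}{9} \cdot 0 - 5 \cdot 0^{2}\right) + 92\right)^{2} = \left(\left(-7 - 0 + 0 - 0\right) + 92\right)^{2} = \left(\left(-7 + 0 + 0 + 0\right) + 92\right)^{2} = \left(-7 + 92\right)^{2} = 85^{2} = 7225$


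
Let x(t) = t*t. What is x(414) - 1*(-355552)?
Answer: 526948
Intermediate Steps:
x(t) = t**2
x(414) - 1*(-355552) = 414**2 - 1*(-355552) = 171396 + 355552 = 526948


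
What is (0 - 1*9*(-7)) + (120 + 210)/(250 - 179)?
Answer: 4803/71 ≈ 67.648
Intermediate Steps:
(0 - 1*9*(-7)) + (120 + 210)/(250 - 179) = (0 - 9*(-7)) + 330/71 = (0 + 63) + 330*(1/71) = 63 + 330/71 = 4803/71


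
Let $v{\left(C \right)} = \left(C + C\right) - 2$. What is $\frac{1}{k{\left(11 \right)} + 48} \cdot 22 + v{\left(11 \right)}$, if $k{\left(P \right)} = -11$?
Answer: $\frac{762}{37} \approx 20.595$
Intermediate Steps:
$v{\left(C \right)} = -2 + 2 C$ ($v{\left(C \right)} = 2 C - 2 = -2 + 2 C$)
$\frac{1}{k{\left(11 \right)} + 48} \cdot 22 + v{\left(11 \right)} = \frac{1}{-11 + 48} \cdot 22 + \left(-2 + 2 \cdot 11\right) = \frac{1}{37} \cdot 22 + \left(-2 + 22\right) = \frac{1}{37} \cdot 22 + 20 = \frac{22}{37} + 20 = \frac{762}{37}$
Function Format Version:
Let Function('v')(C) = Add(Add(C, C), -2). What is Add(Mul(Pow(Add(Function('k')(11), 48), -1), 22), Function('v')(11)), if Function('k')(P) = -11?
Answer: Rational(762, 37) ≈ 20.595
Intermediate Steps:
Function('v')(C) = Add(-2, Mul(2, C)) (Function('v')(C) = Add(Mul(2, C), -2) = Add(-2, Mul(2, C)))
Add(Mul(Pow(Add(Function('k')(11), 48), -1), 22), Function('v')(11)) = Add(Mul(Pow(Add(-11, 48), -1), 22), Add(-2, Mul(2, 11))) = Add(Mul(Pow(37, -1), 22), Add(-2, 22)) = Add(Mul(Rational(1, 37), 22), 20) = Add(Rational(22, 37), 20) = Rational(762, 37)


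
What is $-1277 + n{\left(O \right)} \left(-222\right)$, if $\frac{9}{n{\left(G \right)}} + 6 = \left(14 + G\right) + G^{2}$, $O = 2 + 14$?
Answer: $- \frac{179779}{140} \approx -1284.1$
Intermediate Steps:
$O = 16$
$n{\left(G \right)} = \frac{9}{8 + G + G^{2}}$ ($n{\left(G \right)} = \frac{9}{-6 + \left(\left(14 + G\right) + G^{2}\right)} = \frac{9}{-6 + \left(14 + G + G^{2}\right)} = \frac{9}{8 + G + G^{2}}$)
$-1277 + n{\left(O \right)} \left(-222\right) = -1277 + \frac{9}{8 + 16 + 16^{2}} \left(-222\right) = -1277 + \frac{9}{8 + 16 + 256} \left(-222\right) = -1277 + \frac{9}{280} \left(-222\right) = -1277 - \frac{999}{140} = - \frac{179779}{140}$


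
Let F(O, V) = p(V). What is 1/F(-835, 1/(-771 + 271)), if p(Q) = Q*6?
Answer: -250/3 ≈ -83.333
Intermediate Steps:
p(Q) = 6*Q
F(O, V) = 6*V
1/F(-835, 1/(-771 + 271)) = 1/(6/(-771 + 271)) = 1/(6/(-500)) = 1/(6*(-1/500)) = 1/(-3/250) = -250/3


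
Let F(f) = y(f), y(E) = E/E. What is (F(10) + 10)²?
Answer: 121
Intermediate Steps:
y(E) = 1
F(f) = 1
(F(10) + 10)² = (1 + 10)² = 11² = 121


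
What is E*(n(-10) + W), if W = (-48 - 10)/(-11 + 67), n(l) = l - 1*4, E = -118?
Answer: 24839/14 ≈ 1774.2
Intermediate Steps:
n(l) = -4 + l (n(l) = l - 4 = -4 + l)
W = -29/28 (W = -58/56 = -58*1/56 = -29/28 ≈ -1.0357)
E*(n(-10) + W) = -118*((-4 - 10) - 29/28) = -118*(-14 - 29/28) = -118*(-421/28) = 24839/14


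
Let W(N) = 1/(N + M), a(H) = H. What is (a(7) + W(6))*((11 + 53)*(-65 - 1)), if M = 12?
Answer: -89408/3 ≈ -29803.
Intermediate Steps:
W(N) = 1/(12 + N) (W(N) = 1/(N + 12) = 1/(12 + N))
(a(7) + W(6))*((11 + 53)*(-65 - 1)) = (7 + 1/(12 + 6))*((11 + 53)*(-65 - 1)) = (7 + 1/18)*(64*(-66)) = (7 + 1/18)*(-4224) = (127/18)*(-4224) = -89408/3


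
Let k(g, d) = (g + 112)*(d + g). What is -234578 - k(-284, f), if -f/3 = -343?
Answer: -106438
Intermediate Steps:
f = 1029 (f = -3*(-343) = 1029)
k(g, d) = (112 + g)*(d + g)
-234578 - k(-284, f) = -234578 - ((-284)**2 + 112*1029 + 112*(-284) + 1029*(-284)) = -234578 - (80656 + 115248 - 31808 - 292236) = -234578 - 1*(-128140) = -234578 + 128140 = -106438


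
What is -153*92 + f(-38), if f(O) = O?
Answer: -14114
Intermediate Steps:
-153*92 + f(-38) = -153*92 - 38 = -14076 - 38 = -14114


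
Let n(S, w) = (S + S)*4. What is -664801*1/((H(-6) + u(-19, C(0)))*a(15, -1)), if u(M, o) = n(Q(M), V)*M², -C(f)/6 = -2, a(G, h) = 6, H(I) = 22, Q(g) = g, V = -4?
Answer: 664801/329100 ≈ 2.0201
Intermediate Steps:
n(S, w) = 8*S (n(S, w) = (2*S)*4 = 8*S)
C(f) = 12 (C(f) = -6*(-2) = 12)
u(M, o) = 8*M³ (u(M, o) = (8*M)*M² = 8*M³)
-664801*1/((H(-6) + u(-19, C(0)))*a(15, -1)) = -664801*1/(6*(22 + 8*(-19)³)) = -664801*1/(6*(22 + 8*(-6859))) = -664801*1/(6*(22 - 54872)) = -664801/((-54850*6)) = -664801/(-329100) = -664801*(-1/329100) = 664801/329100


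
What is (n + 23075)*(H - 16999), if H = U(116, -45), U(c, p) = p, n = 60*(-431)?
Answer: 47467540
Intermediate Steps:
n = -25860
H = -45
(n + 23075)*(H - 16999) = (-25860 + 23075)*(-45 - 16999) = -2785*(-17044) = 47467540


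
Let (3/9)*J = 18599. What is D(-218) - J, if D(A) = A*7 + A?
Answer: -57541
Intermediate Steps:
J = 55797 (J = 3*18599 = 55797)
D(A) = 8*A (D(A) = 7*A + A = 8*A)
D(-218) - J = 8*(-218) - 1*55797 = -1744 - 55797 = -57541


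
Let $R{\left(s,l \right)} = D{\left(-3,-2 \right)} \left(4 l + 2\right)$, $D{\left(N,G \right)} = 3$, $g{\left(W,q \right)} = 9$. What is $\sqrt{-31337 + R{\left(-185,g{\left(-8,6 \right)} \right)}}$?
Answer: $i \sqrt{31223} \approx 176.7 i$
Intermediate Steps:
$R{\left(s,l \right)} = 6 + 12 l$ ($R{\left(s,l \right)} = 3 \left(4 l + 2\right) = 3 \left(2 + 4 l\right) = 6 + 12 l$)
$\sqrt{-31337 + R{\left(-185,g{\left(-8,6 \right)} \right)}} = \sqrt{-31337 + \left(6 + 12 \cdot 9\right)} = \sqrt{-31337 + \left(6 + 108\right)} = \sqrt{-31337 + 114} = \sqrt{-31223} = i \sqrt{31223}$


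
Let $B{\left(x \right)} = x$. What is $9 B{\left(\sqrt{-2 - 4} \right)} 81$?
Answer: $729 i \sqrt{6} \approx 1785.7 i$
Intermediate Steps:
$9 B{\left(\sqrt{-2 - 4} \right)} 81 = 9 \sqrt{-2 - 4} \cdot 81 = 9 \sqrt{-6} \cdot 81 = 9 i \sqrt{6} \cdot 81 = 729 i \sqrt{6}$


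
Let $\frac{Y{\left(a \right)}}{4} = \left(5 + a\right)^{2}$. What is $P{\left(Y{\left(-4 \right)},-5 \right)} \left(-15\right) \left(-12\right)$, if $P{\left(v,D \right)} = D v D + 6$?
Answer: $19080$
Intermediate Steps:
$Y{\left(a \right)} = 4 \left(5 + a\right)^{2}$
$P{\left(v,D \right)} = 6 + v D^{2}$ ($P{\left(v,D \right)} = v D^{2} + 6 = 6 + v D^{2}$)
$P{\left(Y{\left(-4 \right)},-5 \right)} \left(-15\right) \left(-12\right) = \left(6 + 4 \left(5 - 4\right)^{2} \left(-5\right)^{2}\right) \left(-15\right) \left(-12\right) = \left(6 + 4 \cdot 1^{2} \cdot 25\right) \left(-15\right) \left(-12\right) = \left(6 + 4 \cdot 1 \cdot 25\right) \left(-15\right) \left(-12\right) = \left(6 + 4 \cdot 25\right) \left(-15\right) \left(-12\right) = \left(6 + 100\right) \left(-15\right) \left(-12\right) = 106 \left(-15\right) \left(-12\right) = \left(-1590\right) \left(-12\right) = 19080$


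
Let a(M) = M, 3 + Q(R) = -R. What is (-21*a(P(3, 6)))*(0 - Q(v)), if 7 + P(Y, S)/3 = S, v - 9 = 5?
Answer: 1071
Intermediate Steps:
v = 14 (v = 9 + 5 = 14)
P(Y, S) = -21 + 3*S
Q(R) = -3 - R
(-21*a(P(3, 6)))*(0 - Q(v)) = (-21*(-21 + 3*6))*(0 - (-3 - 1*14)) = (-21*(-21 + 18))*(0 - (-3 - 14)) = (-21*(-3))*(0 - 1*(-17)) = 63*(0 + 17) = 63*17 = 1071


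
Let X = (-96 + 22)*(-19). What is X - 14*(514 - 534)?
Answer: 1686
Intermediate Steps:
X = 1406 (X = -74*(-19) = 1406)
X - 14*(514 - 534) = 1406 - 14*(514 - 534) = 1406 - 14*(-20) = 1406 + 280 = 1686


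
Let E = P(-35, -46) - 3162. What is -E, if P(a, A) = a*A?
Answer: 1552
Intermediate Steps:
P(a, A) = A*a
E = -1552 (E = -46*(-35) - 3162 = 1610 - 3162 = -1552)
-E = -1*(-1552) = 1552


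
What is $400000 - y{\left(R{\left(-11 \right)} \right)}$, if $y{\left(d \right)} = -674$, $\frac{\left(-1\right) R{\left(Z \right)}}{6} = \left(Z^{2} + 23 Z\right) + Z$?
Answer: $400674$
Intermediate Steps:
$R{\left(Z \right)} = - 144 Z - 6 Z^{2}$ ($R{\left(Z \right)} = - 6 \left(\left(Z^{2} + 23 Z\right) + Z\right) = - 6 \left(Z^{2} + 24 Z\right) = - 144 Z - 6 Z^{2}$)
$400000 - y{\left(R{\left(-11 \right)} \right)} = 400000 - -674 = 400000 + 674 = 400674$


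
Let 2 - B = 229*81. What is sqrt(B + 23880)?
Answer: sqrt(5333) ≈ 73.027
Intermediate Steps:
B = -18547 (B = 2 - 229*81 = 2 - 1*18549 = 2 - 18549 = -18547)
sqrt(B + 23880) = sqrt(-18547 + 23880) = sqrt(5333)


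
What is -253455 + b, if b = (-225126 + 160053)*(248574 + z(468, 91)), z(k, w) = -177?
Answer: -16164191436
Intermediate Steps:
b = -16163937981 (b = (-225126 + 160053)*(248574 - 177) = -65073*248397 = -16163937981)
-253455 + b = -253455 - 16163937981 = -16164191436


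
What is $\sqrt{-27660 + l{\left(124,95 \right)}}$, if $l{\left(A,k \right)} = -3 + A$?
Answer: $i \sqrt{27539} \approx 165.95 i$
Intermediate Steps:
$\sqrt{-27660 + l{\left(124,95 \right)}} = \sqrt{-27660 + \left(-3 + 124\right)} = \sqrt{-27660 + 121} = \sqrt{-27539} = i \sqrt{27539}$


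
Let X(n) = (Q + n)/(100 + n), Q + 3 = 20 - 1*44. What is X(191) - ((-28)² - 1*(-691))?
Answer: -429061/291 ≈ -1474.4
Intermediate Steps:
Q = -27 (Q = -3 + (20 - 1*44) = -3 + (20 - 44) = -3 - 24 = -27)
X(n) = (-27 + n)/(100 + n)
X(191) - ((-28)² - 1*(-691)) = (-27 + 191)/(100 + 191) - ((-28)² - 1*(-691)) = 164/291 - (784 + 691) = (1/291)*164 - 1*1475 = 164/291 - 1475 = -429061/291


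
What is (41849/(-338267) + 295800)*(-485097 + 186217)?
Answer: -29905734568138880/338267 ≈ -8.8409e+10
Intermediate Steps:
(41849/(-338267) + 295800)*(-485097 + 186217) = (41849*(-1/338267) + 295800)*(-298880) = (-41849/338267 + 295800)*(-298880) = (100059336751/338267)*(-298880) = -29905734568138880/338267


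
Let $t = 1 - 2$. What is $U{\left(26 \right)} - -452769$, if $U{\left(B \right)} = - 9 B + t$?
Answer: $452534$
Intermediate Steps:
$t = -1$ ($t = 1 - 2 = -1$)
$U{\left(B \right)} = -1 - 9 B$ ($U{\left(B \right)} = - 9 B - 1 = -1 - 9 B$)
$U{\left(26 \right)} - -452769 = \left(-1 - 234\right) - -452769 = \left(-1 - 234\right) + 452769 = -235 + 452769 = 452534$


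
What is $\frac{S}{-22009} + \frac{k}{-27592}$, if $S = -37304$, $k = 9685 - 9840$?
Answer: $\frac{1032703363}{607272328} \approx 1.7006$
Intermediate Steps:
$k = -155$ ($k = 9685 - 9840 = -155$)
$\frac{S}{-22009} + \frac{k}{-27592} = - \frac{37304}{-22009} - \frac{155}{-27592} = \left(-37304\right) \left(- \frac{1}{22009}\right) - - \frac{155}{27592} = \frac{37304}{22009} + \frac{155}{27592} = \frac{1032703363}{607272328}$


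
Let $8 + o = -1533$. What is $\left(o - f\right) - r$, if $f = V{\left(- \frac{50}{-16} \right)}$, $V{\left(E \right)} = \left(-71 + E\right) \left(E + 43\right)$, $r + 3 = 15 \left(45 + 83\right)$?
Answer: $- \frac{20945}{64} \approx -327.27$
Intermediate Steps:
$o = -1541$ ($o = -8 - 1533 = -1541$)
$r = 1917$ ($r = -3 + 15 \left(45 + 83\right) = -3 + 15 \cdot 128 = -3 + 1920 = 1917$)
$V{\left(E \right)} = \left(-71 + E\right) \left(43 + E\right)$
$f = - \frac{200367}{64}$ ($f = -3053 + \left(- \frac{50}{-16}\right)^{2} - 28 \left(- \frac{50}{-16}\right) = -3053 + \left(\left(-50\right) \left(- \frac{1}{16}\right)\right)^{2} - 28 \left(\left(-50\right) \left(- \frac{1}{16}\right)\right) = -3053 + \left(\frac{25}{8}\right)^{2} - \frac{175}{2} = -3053 + \frac{625}{64} - \frac{175}{2} = - \frac{200367}{64} \approx -3130.7$)
$\left(o - f\right) - r = \left(-1541 - - \frac{200367}{64}\right) - 1917 = \left(-1541 + \frac{200367}{64}\right) - 1917 = \frac{101743}{64} - 1917 = - \frac{20945}{64}$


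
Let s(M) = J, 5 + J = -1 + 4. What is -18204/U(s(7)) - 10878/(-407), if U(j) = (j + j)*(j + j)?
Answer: -48885/44 ≈ -1111.0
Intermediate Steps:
J = -2 (J = -5 + (-1 + 4) = -5 + 3 = -2)
s(M) = -2
U(j) = 4*j**2 (U(j) = (2*j)*(2*j) = 4*j**2)
-18204/U(s(7)) - 10878/(-407) = -18204/(4*(-2)**2) - 10878/(-407) = -18204/(4*4) - 10878*(-1/407) = -18204/16 + 294/11 = -18204*1/16 + 294/11 = -4551/4 + 294/11 = -48885/44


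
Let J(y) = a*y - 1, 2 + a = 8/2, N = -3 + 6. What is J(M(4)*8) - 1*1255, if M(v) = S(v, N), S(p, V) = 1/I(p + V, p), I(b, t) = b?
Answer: -8776/7 ≈ -1253.7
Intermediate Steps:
N = 3
a = 2 (a = -2 + 8/2 = -2 + 8*(1/2) = -2 + 4 = 2)
S(p, V) = 1/(V + p) (S(p, V) = 1/(p + V) = 1/(V + p))
M(v) = 1/(3 + v)
J(y) = -1 + 2*y (J(y) = 2*y - 1 = -1 + 2*y)
J(M(4)*8) - 1*1255 = (-1 + 2*(8/(3 + 4))) - 1*1255 = (-1 + 2*(8/7)) - 1255 = (-1 + 16/7) - 1255 = 9/7 - 1255 = -8776/7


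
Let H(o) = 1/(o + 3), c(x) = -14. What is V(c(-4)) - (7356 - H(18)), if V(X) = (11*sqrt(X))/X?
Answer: -154475/21 - 11*I*sqrt(14)/14 ≈ -7356.0 - 2.9399*I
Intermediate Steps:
H(o) = 1/(3 + o)
V(X) = 11/sqrt(X)
V(c(-4)) - (7356 - H(18)) = 11/sqrt(-14) - (7356 - 1/(3 + 18)) = 11*(-I*sqrt(14)/14) - (7356 - 1/21) = -11*I*sqrt(14)/14 - (7356 - 1*1/21) = -11*I*sqrt(14)/14 - (7356 - 1/21) = -11*I*sqrt(14)/14 - 1*154475/21 = -11*I*sqrt(14)/14 - 154475/21 = -154475/21 - 11*I*sqrt(14)/14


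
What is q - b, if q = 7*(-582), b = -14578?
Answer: 10504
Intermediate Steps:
q = -4074
q - b = -4074 - 1*(-14578) = -4074 + 14578 = 10504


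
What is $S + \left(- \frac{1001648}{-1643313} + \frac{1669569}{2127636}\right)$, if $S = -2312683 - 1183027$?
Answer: $- \frac{194004719571880985}{55497966636} \approx -3.4957 \cdot 10^{6}$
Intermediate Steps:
$S = -3495710$
$S + \left(- \frac{1001648}{-1643313} + \frac{1669569}{2127636}\right) = -3495710 + \left(- \frac{1001648}{-1643313} + \frac{1669569}{2127636}\right) = -3495710 + \left(\left(-1001648\right) \left(- \frac{1}{1643313}\right) + 1669569 \cdot \frac{1}{2127636}\right) = -3495710 + \left(\frac{1001648}{1643313} + \frac{556523}{709212}\right) = -3495710 + \frac{77377250575}{55497966636} = - \frac{194004719571880985}{55497966636}$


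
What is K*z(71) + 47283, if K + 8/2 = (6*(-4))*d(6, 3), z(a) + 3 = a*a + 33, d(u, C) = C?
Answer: -338113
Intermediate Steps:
z(a) = 30 + a**2 (z(a) = -3 + (a*a + 33) = -3 + (a**2 + 33) = -3 + (33 + a**2) = 30 + a**2)
K = -76 (K = -4 + (6*(-4))*3 = -4 - 24*3 = -4 - 72 = -76)
K*z(71) + 47283 = -76*(30 + 71**2) + 47283 = -76*(30 + 5041) + 47283 = -76*5071 + 47283 = -385396 + 47283 = -338113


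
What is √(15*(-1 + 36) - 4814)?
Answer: I*√4289 ≈ 65.49*I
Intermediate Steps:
√(15*(-1 + 36) - 4814) = √(15*35 - 4814) = √(525 - 4814) = √(-4289) = I*√4289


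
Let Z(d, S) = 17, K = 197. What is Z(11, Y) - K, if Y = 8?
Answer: -180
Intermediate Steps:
Z(11, Y) - K = 17 - 1*197 = 17 - 197 = -180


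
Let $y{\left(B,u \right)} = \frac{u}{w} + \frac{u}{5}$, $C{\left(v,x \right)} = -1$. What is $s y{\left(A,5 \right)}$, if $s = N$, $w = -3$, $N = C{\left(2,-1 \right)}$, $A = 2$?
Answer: $\frac{2}{3} \approx 0.66667$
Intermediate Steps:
$N = -1$
$s = -1$
$y{\left(B,u \right)} = - \frac{2 u}{15}$ ($y{\left(B,u \right)} = \frac{u}{-3} + \frac{u}{5} = u \left(- \frac{1}{3}\right) + u \frac{1}{5} = - \frac{u}{3} + \frac{u}{5} = - \frac{2 u}{15}$)
$s y{\left(A,5 \right)} = - \frac{\left(-2\right) 5}{15} = \left(-1\right) \left(- \frac{2}{3}\right) = \frac{2}{3}$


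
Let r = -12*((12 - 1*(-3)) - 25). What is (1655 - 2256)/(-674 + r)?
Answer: 601/554 ≈ 1.0848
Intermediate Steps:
r = 120 (r = -12*((12 + 3) - 25) = -12*(15 - 25) = -12*(-10) = 120)
(1655 - 2256)/(-674 + r) = (1655 - 2256)/(-674 + 120) = -601/(-554) = -601*(-1/554) = 601/554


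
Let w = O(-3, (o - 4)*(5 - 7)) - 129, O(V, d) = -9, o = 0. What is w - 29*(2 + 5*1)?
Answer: -341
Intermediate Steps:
w = -138 (w = -9 - 129 = -138)
w - 29*(2 + 5*1) = -138 - 29*(2 + 5*1) = -138 - 29*(2 + 5) = -138 - 29*7 = -138 - 203 = -341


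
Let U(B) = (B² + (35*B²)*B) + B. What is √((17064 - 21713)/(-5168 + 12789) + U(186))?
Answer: √13082714513477593/7621 ≈ 15008.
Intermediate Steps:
U(B) = B + B² + 35*B³ (U(B) = (B² + 35*B³) + B = B + B² + 35*B³)
√((17064 - 21713)/(-5168 + 12789) + U(186)) = √((17064 - 21713)/(-5168 + 12789) + 186*(1 + 186 + 35*186²)) = √(-4649/7621 + 186*(1 + 186 + 35*34596)) = √(-4649*1/7621 + 186*(1 + 186 + 1210860)) = √(-4649/7621 + 186*1211047) = √(-4649/7621 + 225254742) = √(1716666384133/7621) = √13082714513477593/7621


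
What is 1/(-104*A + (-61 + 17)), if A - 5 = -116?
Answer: 1/11500 ≈ 8.6957e-5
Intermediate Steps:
A = -111 (A = 5 - 116 = -111)
1/(-104*A + (-61 + 17)) = 1/(-104*(-111) + (-61 + 17)) = 1/(11544 - 44) = 1/11500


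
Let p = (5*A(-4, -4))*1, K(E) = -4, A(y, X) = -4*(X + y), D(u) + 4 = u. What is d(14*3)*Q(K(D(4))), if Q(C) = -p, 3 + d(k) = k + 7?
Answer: -7360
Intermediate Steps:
D(u) = -4 + u
A(y, X) = -4*X - 4*y
p = 160 (p = (5*(-4*(-4) - 4*(-4)))*1 = (5*(16 + 16))*1 = (5*32)*1 = 160*1 = 160)
d(k) = 4 + k (d(k) = -3 + (k + 7) = -3 + (7 + k) = 4 + k)
Q(C) = -160 (Q(C) = -1*160 = -160)
d(14*3)*Q(K(D(4))) = (4 + 14*3)*(-160) = (4 + 42)*(-160) = 46*(-160) = -7360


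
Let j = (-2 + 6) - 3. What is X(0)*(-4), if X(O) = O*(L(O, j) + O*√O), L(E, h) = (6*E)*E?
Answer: 0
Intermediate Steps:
j = 1 (j = 4 - 3 = 1)
L(E, h) = 6*E²
X(O) = O*(O^(3/2) + 6*O²) (X(O) = O*(6*O² + O*√O) = O*(6*O² + O^(3/2)) = O*(O^(3/2) + 6*O²))
X(0)*(-4) = (0^(5/2) + 6*0³)*(-4) = (0 + 6*0)*(-4) = (0 + 0)*(-4) = 0*(-4) = 0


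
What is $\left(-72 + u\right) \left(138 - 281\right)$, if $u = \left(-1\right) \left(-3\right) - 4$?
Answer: $10439$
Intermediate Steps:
$u = -1$ ($u = 3 - 4 = -1$)
$\left(-72 + u\right) \left(138 - 281\right) = \left(-72 - 1\right) \left(138 - 281\right) = \left(-73\right) \left(-143\right) = 10439$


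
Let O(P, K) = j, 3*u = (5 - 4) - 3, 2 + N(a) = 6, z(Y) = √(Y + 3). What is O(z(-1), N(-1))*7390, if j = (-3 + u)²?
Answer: 894190/9 ≈ 99355.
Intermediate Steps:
z(Y) = √(3 + Y)
N(a) = 4 (N(a) = -2 + 6 = 4)
u = -⅔ (u = ((5 - 4) - 3)/3 = (1 - 3)/3 = (⅓)*(-2) = -⅔ ≈ -0.66667)
j = 121/9 (j = (-3 - ⅔)² = (-11/3)² = 121/9 ≈ 13.444)
O(P, K) = 121/9
O(z(-1), N(-1))*7390 = (121/9)*7390 = 894190/9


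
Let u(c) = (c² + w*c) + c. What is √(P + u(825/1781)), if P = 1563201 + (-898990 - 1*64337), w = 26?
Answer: √1902817285314/1781 ≈ 774.52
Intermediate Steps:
P = 599874 (P = 1563201 + (-898990 - 64337) = 1563201 - 963327 = 599874)
u(c) = c² + 27*c (u(c) = (c² + 26*c) + c = c² + 27*c)
√(P + u(825/1781)) = √(599874 + (825/1781)*(27 + 825/1781)) = √(599874 + (825*(1/1781))*(27 + 825*(1/1781))) = √(599874 + 825*(27 + 825/1781)/1781) = √(599874 + (825/1781)*(48912/1781)) = √(599874 + 40352400/3171961) = √(1902817285314/3171961) = √1902817285314/1781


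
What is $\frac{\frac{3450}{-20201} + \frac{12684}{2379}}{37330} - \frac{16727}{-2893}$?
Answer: $\frac{5001525545869992}{865012700208085} \approx 5.782$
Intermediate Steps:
$\frac{\frac{3450}{-20201} + \frac{12684}{2379}}{37330} - \frac{16727}{-2893} = \left(3450 \left(- \frac{1}{20201}\right) + 12684 \cdot \frac{1}{2379}\right) \frac{1}{37330} - - \frac{16727}{2893} = \left(- \frac{3450}{20201} + \frac{4228}{793}\right) \frac{1}{37330} + \frac{16727}{2893} = \frac{82673978}{16019393} \cdot \frac{1}{37330} + \frac{16727}{2893} = \frac{41336989}{299001970345} + \frac{16727}{2893} = \frac{5001525545869992}{865012700208085}$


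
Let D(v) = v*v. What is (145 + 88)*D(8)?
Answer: 14912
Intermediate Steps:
D(v) = v²
(145 + 88)*D(8) = (145 + 88)*8² = 233*64 = 14912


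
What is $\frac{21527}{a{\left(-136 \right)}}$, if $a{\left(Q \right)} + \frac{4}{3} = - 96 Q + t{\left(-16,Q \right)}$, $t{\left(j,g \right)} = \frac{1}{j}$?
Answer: $\frac{1033296}{626621} \approx 1.649$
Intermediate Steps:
$a{\left(Q \right)} = - \frac{67}{48} - 96 Q$ ($a{\left(Q \right)} = - \frac{4}{3} - \left(\frac{1}{16} + 96 Q\right) = - \frac{67}{48} - 96 Q$)
$\frac{21527}{a{\left(-136 \right)}} = \frac{21527}{- \frac{67}{48} - -13056} = \frac{21527}{- \frac{67}{48} + 13056} = \frac{21527}{\frac{626621}{48}} = 21527 \cdot \frac{48}{626621} = \frac{1033296}{626621}$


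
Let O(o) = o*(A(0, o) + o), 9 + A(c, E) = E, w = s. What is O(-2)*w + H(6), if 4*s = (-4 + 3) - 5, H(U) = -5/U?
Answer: -239/6 ≈ -39.833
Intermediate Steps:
s = -3/2 (s = ((-4 + 3) - 5)/4 = (-1 - 5)/4 = (¼)*(-6) = -3/2 ≈ -1.5000)
w = -3/2 ≈ -1.5000
A(c, E) = -9 + E
O(o) = o*(-9 + 2*o) (O(o) = o*((-9 + o) + o) = o*(-9 + 2*o))
O(-2)*w + H(6) = -2*(-9 + 2*(-2))*(-3/2) - 5/6 = -2*(-9 - 4)*(-3/2) - 5*⅙ = -2*(-13)*(-3/2) - ⅚ = 26*(-3/2) - ⅚ = -39 - ⅚ = -239/6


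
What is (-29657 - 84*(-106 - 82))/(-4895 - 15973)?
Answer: 295/444 ≈ 0.66441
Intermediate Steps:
(-29657 - 84*(-106 - 82))/(-4895 - 15973) = (-29657 - 84*(-188))/(-20868) = (-29657 + 15792)*(-1/20868) = -13865*(-1/20868) = 295/444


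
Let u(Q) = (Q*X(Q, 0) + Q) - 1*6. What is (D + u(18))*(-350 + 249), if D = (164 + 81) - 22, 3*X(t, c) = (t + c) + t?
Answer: -45551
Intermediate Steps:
X(t, c) = c/3 + 2*t/3 (X(t, c) = ((t + c) + t)/3 = ((c + t) + t)/3 = (c + 2*t)/3 = c/3 + 2*t/3)
u(Q) = -6 + Q + 2*Q²/3 (u(Q) = (Q*((⅓)*0 + 2*Q/3) + Q) - 1*6 = (Q*(0 + 2*Q/3) + Q) - 6 = (Q*(2*Q/3) + Q) - 6 = (2*Q²/3 + Q) - 6 = (Q + 2*Q²/3) - 6 = -6 + Q + 2*Q²/3)
D = 223 (D = 245 - 22 = 223)
(D + u(18))*(-350 + 249) = (223 + (-6 + 18 + (⅔)*18²))*(-350 + 249) = (223 + (-6 + 18 + (⅔)*324))*(-101) = (223 + (-6 + 18 + 216))*(-101) = (223 + 228)*(-101) = 451*(-101) = -45551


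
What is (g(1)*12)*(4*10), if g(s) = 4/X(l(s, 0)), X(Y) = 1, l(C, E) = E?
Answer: 1920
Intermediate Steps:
g(s) = 4 (g(s) = 4/1 = 4*1 = 4)
(g(1)*12)*(4*10) = (4*12)*(4*10) = 48*40 = 1920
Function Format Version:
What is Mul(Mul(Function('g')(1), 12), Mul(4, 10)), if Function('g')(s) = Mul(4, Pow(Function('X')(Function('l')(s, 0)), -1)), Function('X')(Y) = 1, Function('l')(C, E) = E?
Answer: 1920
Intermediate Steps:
Function('g')(s) = 4 (Function('g')(s) = Mul(4, Pow(1, -1)) = Mul(4, 1) = 4)
Mul(Mul(Function('g')(1), 12), Mul(4, 10)) = Mul(Mul(4, 12), Mul(4, 10)) = Mul(48, 40) = 1920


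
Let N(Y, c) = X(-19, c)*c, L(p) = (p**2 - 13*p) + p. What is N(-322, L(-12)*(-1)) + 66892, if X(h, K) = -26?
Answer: 74380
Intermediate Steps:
L(p) = p**2 - 12*p
N(Y, c) = -26*c
N(-322, L(-12)*(-1)) + 66892 = -26*(-12*(-12 - 12))*(-1) + 66892 = -26*(-12*(-24))*(-1) + 66892 = -7488*(-1) + 66892 = -26*(-288) + 66892 = 7488 + 66892 = 74380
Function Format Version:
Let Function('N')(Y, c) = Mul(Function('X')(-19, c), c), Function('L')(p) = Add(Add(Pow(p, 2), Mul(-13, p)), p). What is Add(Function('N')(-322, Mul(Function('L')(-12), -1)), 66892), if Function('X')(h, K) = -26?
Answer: 74380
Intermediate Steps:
Function('L')(p) = Add(Pow(p, 2), Mul(-12, p))
Function('N')(Y, c) = Mul(-26, c)
Add(Function('N')(-322, Mul(Function('L')(-12), -1)), 66892) = Add(Mul(-26, Mul(Mul(-12, Add(-12, -12)), -1)), 66892) = Add(Mul(-26, Mul(Mul(-12, -24), -1)), 66892) = Add(Mul(-26, Mul(288, -1)), 66892) = Add(Mul(-26, -288), 66892) = Add(7488, 66892) = 74380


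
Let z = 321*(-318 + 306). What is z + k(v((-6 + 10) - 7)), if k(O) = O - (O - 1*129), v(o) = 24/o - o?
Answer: -3723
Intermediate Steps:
z = -3852 (z = 321*(-12) = -3852)
v(o) = -o + 24/o
k(O) = 129 (k(O) = O - (O - 129) = O - (-129 + O) = O + (129 - O) = 129)
z + k(v((-6 + 10) - 7)) = -3852 + 129 = -3723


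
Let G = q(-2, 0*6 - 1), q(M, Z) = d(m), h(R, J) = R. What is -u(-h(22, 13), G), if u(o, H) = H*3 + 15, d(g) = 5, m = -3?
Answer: -30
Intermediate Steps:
q(M, Z) = 5
G = 5
u(o, H) = 15 + 3*H (u(o, H) = 3*H + 15 = 15 + 3*H)
-u(-h(22, 13), G) = -(15 + 3*5) = -(15 + 15) = -1*30 = -30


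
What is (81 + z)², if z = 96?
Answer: 31329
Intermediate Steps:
(81 + z)² = (81 + 96)² = 177² = 31329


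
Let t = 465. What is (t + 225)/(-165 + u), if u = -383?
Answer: -345/274 ≈ -1.2591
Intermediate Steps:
(t + 225)/(-165 + u) = (465 + 225)/(-165 - 383) = 690/(-548) = 690*(-1/548) = -345/274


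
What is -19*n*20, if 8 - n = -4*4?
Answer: -9120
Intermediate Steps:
n = 24 (n = 8 - (-4)*4 = 8 - 1*(-16) = 8 + 16 = 24)
-19*n*20 = -19*24*20 = -456*20 = -9120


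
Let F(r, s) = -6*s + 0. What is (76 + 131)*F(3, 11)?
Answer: -13662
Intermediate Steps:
F(r, s) = -6*s
(76 + 131)*F(3, 11) = (76 + 131)*(-6*11) = 207*(-66) = -13662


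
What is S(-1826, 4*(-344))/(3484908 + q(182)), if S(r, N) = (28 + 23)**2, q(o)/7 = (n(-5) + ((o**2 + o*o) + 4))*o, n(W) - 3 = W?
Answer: 2601/87887408 ≈ 2.9595e-5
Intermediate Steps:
n(W) = 3 + W
q(o) = 7*o*(2 + 2*o**2) (q(o) = 7*(((3 - 5) + ((o**2 + o*o) + 4))*o) = 7*((-2 + ((o**2 + o**2) + 4))*o) = 7*((-2 + (2*o**2 + 4))*o) = 7*((-2 + (4 + 2*o**2))*o) = 7*((2 + 2*o**2)*o) = 7*(o*(2 + 2*o**2)) = 7*o*(2 + 2*o**2))
S(r, N) = 2601 (S(r, N) = 51**2 = 2601)
S(-1826, 4*(-344))/(3484908 + q(182)) = 2601/(3484908 + 14*182*(1 + 182**2)) = 2601/(3484908 + 14*182*(1 + 33124)) = 2601/(3484908 + 14*182*33125) = 2601/(3484908 + 84402500) = 2601/87887408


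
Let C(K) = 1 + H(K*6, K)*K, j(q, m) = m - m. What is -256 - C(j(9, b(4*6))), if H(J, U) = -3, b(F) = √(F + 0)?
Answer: -257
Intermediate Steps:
b(F) = √F
j(q, m) = 0
C(K) = 1 - 3*K
-256 - C(j(9, b(4*6))) = -256 - (1 - 3*0) = -256 - (1 + 0) = -256 - 1*1 = -256 - 1 = -257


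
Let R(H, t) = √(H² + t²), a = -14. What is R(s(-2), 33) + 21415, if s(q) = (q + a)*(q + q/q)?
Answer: 21415 + √1345 ≈ 21452.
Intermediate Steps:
s(q) = (1 + q)*(-14 + q) (s(q) = (q - 14)*(q + q/q) = (-14 + q)*(q + 1) = (-14 + q)*(1 + q) = (1 + q)*(-14 + q))
R(s(-2), 33) + 21415 = √((-14 + (-2)² - 13*(-2))² + 33²) + 21415 = √((-14 + 4 + 26)² + 1089) + 21415 = √(16² + 1089) + 21415 = √(256 + 1089) + 21415 = √1345 + 21415 = 21415 + √1345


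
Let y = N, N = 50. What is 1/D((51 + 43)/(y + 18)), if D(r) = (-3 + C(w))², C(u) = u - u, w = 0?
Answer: ⅑ ≈ 0.11111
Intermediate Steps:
y = 50
C(u) = 0
D(r) = 9 (D(r) = (-3 + 0)² = (-3)² = 9)
1/D((51 + 43)/(y + 18)) = 1/9 = ⅑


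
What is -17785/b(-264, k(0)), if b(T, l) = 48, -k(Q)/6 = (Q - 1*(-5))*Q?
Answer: -17785/48 ≈ -370.52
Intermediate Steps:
k(Q) = -6*Q*(5 + Q) (k(Q) = -6*(Q - 1*(-5))*Q = -6*(Q + 5)*Q = -6*(5 + Q)*Q = -6*Q*(5 + Q))
-17785/b(-264, k(0)) = -17785/48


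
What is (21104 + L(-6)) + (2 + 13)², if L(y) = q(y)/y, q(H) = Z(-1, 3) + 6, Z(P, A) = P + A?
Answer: 63983/3 ≈ 21328.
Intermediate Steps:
Z(P, A) = A + P
q(H) = 8 (q(H) = (3 - 1) + 6 = 2 + 6 = 8)
L(y) = 8/y
(21104 + L(-6)) + (2 + 13)² = (21104 + 8/(-6)) + (2 + 13)² = (21104 + 8*(-⅙)) + 15² = (21104 - 4/3) + 225 = 63308/3 + 225 = 63983/3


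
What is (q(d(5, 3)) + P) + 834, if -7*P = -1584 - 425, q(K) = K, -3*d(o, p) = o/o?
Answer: 3362/3 ≈ 1120.7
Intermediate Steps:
d(o, p) = -1/3 (d(o, p) = -o/(3*o) = -1/3*1 = -1/3)
P = 287 (P = -(-1584 - 425)/7 = -1/7*(-2009) = 287)
(q(d(5, 3)) + P) + 834 = (-1/3 + 287) + 834 = 860/3 + 834 = 3362/3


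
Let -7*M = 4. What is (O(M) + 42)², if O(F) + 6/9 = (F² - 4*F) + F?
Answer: 40653376/21609 ≈ 1881.3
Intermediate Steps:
M = -4/7 (M = -⅐*4 = -4/7 ≈ -0.57143)
O(F) = -⅔ + F² - 3*F (O(F) = -⅔ + ((F² - 4*F) + F) = -⅔ + (F² - 3*F) = -⅔ + F² - 3*F)
(O(M) + 42)² = ((-⅔ + (-4/7)² - 3*(-4/7)) + 42)² = ((-⅔ + 16/49 + 12/7) + 42)² = (202/147 + 42)² = (6376/147)² = 40653376/21609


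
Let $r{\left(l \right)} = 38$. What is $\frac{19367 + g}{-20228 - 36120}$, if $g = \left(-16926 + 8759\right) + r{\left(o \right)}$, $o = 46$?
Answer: $- \frac{5619}{28174} \approx -0.19944$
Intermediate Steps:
$g = -8129$ ($g = \left(-16926 + 8759\right) + 38 = -8167 + 38 = -8129$)
$\frac{19367 + g}{-20228 - 36120} = \frac{19367 - 8129}{-20228 - 36120} = \frac{11238}{-56348} = 11238 \left(- \frac{1}{56348}\right) = - \frac{5619}{28174}$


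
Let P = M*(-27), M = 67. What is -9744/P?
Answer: 3248/603 ≈ 5.3864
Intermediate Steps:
P = -1809 (P = 67*(-27) = -1809)
-9744/P = -9744/(-1809) = -9744*(-1/1809) = 3248/603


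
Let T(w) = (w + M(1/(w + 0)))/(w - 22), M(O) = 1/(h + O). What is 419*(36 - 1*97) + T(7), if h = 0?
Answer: -383399/15 ≈ -25560.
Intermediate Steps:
M(O) = 1/O (M(O) = 1/(0 + O) = 1/O)
T(w) = 2*w/(-22 + w) (T(w) = (w + 1/(1/(w + 0)))/(w - 22) = (w + 1/(1/w))/(-22 + w) = (w + w)/(-22 + w) = (2*w)/(-22 + w) = 2*w/(-22 + w))
419*(36 - 1*97) + T(7) = 419*(36 - 1*97) + 2*7/(-22 + 7) = 419*(36 - 97) + 2*7/(-15) = 419*(-61) + 2*7*(-1/15) = -25559 - 14/15 = -383399/15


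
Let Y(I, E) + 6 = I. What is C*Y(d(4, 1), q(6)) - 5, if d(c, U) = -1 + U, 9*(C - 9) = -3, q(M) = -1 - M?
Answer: -57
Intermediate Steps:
C = 26/3 (C = 9 + (1/9)*(-3) = 9 - 1/3 = 26/3 ≈ 8.6667)
Y(I, E) = -6 + I
C*Y(d(4, 1), q(6)) - 5 = 26*(-6 + (-1 + 1))/3 - 5 = 26*(-6 + 0)/3 - 5 = (26/3)*(-6) - 5 = -52 - 5 = -57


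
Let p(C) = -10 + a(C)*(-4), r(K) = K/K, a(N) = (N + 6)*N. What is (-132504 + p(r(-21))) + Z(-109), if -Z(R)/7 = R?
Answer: -131779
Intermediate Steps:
Z(R) = -7*R
a(N) = N*(6 + N) (a(N) = (6 + N)*N = N*(6 + N))
r(K) = 1
p(C) = -10 - 4*C*(6 + C) (p(C) = -10 + (C*(6 + C))*(-4) = -10 - 4*C*(6 + C))
(-132504 + p(r(-21))) + Z(-109) = (-132504 + (-10 - 4*1*(6 + 1))) - 7*(-109) = (-132504 + (-10 - 4*1*7)) + 763 = (-132504 + (-10 - 28)) + 763 = (-132504 - 38) + 763 = -132542 + 763 = -131779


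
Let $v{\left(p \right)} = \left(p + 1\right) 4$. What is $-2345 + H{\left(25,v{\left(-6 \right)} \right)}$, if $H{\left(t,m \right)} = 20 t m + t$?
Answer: $-12320$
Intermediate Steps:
$v{\left(p \right)} = 4 + 4 p$ ($v{\left(p \right)} = \left(1 + p\right) 4 = 4 + 4 p$)
$H{\left(t,m \right)} = t + 20 m t$ ($H{\left(t,m \right)} = 20 m t + t = t + 20 m t$)
$-2345 + H{\left(25,v{\left(-6 \right)} \right)} = -2345 + 25 \left(1 + 20 \left(4 + 4 \left(-6\right)\right)\right) = -2345 + 25 \left(1 + 20 \left(4 - 24\right)\right) = -2345 + 25 \left(1 + 20 \left(-20\right)\right) = -2345 + 25 \left(1 - 400\right) = -2345 + 25 \left(-399\right) = -2345 - 9975 = -12320$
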